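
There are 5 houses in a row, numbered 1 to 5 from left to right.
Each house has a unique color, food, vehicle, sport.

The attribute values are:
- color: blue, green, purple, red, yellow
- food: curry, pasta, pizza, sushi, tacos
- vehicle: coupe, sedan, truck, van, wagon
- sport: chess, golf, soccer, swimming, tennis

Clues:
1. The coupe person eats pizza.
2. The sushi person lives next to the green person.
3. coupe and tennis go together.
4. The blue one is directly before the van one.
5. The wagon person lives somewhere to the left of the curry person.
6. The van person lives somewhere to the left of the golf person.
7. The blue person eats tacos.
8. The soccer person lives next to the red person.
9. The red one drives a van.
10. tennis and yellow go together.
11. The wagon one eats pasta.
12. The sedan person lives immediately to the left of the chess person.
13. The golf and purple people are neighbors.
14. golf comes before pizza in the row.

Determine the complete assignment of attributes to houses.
Solution:

House | Color | Food | Vehicle | Sport
--------------------------------------
  1   | blue | tacos | sedan | soccer
  2   | red | sushi | van | chess
  3   | green | pasta | wagon | golf
  4   | purple | curry | truck | swimming
  5   | yellow | pizza | coupe | tennis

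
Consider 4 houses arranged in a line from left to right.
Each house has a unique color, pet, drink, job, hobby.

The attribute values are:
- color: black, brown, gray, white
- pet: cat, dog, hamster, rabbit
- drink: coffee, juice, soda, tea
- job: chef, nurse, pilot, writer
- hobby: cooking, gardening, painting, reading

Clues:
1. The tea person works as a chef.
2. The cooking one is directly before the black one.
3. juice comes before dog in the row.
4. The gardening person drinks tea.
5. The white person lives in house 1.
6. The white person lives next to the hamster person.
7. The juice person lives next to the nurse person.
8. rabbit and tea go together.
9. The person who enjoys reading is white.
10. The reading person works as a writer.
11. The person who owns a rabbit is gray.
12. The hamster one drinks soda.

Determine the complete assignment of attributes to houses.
Solution:

House | Color | Pet | Drink | Job | Hobby
-----------------------------------------
  1   | white | cat | juice | writer | reading
  2   | brown | hamster | soda | nurse | cooking
  3   | black | dog | coffee | pilot | painting
  4   | gray | rabbit | tea | chef | gardening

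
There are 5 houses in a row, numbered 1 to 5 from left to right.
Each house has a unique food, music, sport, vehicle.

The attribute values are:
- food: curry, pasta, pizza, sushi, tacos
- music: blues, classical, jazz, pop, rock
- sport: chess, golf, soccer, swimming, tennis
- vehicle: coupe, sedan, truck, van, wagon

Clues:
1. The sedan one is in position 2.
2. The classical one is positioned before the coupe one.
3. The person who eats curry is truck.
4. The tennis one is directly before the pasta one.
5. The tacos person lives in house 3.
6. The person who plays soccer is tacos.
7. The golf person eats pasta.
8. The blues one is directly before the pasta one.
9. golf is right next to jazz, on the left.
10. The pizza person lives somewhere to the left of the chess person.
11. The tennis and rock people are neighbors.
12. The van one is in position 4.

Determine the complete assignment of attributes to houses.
Solution:

House | Food | Music | Sport | Vehicle
--------------------------------------
  1   | curry | blues | tennis | truck
  2   | pasta | rock | golf | sedan
  3   | tacos | jazz | soccer | wagon
  4   | pizza | classical | swimming | van
  5   | sushi | pop | chess | coupe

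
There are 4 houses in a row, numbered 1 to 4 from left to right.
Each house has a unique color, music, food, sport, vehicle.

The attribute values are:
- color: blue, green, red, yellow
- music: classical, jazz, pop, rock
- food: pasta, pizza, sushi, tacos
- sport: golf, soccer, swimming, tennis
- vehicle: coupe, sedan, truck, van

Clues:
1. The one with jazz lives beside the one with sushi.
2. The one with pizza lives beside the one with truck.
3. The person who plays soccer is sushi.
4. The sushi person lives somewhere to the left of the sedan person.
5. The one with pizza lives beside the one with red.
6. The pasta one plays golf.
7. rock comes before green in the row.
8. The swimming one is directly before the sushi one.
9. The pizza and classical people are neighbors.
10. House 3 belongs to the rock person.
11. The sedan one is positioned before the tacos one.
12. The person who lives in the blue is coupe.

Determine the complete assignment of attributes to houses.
Solution:

House | Color | Music | Food | Sport | Vehicle
----------------------------------------------
  1   | blue | jazz | pizza | swimming | coupe
  2   | red | classical | sushi | soccer | truck
  3   | yellow | rock | pasta | golf | sedan
  4   | green | pop | tacos | tennis | van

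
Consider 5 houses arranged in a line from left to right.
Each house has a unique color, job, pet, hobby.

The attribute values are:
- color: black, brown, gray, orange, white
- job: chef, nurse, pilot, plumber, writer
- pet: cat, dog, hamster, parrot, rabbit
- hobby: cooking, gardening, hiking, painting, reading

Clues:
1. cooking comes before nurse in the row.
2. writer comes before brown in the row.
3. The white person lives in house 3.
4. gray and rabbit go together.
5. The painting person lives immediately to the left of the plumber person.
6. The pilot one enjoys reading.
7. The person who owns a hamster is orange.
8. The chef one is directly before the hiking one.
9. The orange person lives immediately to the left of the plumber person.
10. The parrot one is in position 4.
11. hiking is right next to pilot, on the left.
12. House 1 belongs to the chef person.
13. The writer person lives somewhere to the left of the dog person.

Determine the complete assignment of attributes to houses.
Solution:

House | Color | Job | Pet | Hobby
---------------------------------
  1   | orange | chef | hamster | painting
  2   | gray | plumber | rabbit | hiking
  3   | white | pilot | cat | reading
  4   | black | writer | parrot | cooking
  5   | brown | nurse | dog | gardening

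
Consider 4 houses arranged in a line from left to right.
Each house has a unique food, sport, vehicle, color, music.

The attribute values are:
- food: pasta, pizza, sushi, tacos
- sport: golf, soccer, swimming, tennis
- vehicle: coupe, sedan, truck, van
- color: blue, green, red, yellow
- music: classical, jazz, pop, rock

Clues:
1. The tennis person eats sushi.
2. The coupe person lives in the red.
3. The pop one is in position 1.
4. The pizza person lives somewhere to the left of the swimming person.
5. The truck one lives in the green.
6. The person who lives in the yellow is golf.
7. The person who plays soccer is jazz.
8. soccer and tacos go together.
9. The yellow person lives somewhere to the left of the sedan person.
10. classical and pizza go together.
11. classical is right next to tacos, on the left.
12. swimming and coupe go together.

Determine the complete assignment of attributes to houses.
Solution:

House | Food | Sport | Vehicle | Color | Music
----------------------------------------------
  1   | sushi | tennis | truck | green | pop
  2   | pizza | golf | van | yellow | classical
  3   | tacos | soccer | sedan | blue | jazz
  4   | pasta | swimming | coupe | red | rock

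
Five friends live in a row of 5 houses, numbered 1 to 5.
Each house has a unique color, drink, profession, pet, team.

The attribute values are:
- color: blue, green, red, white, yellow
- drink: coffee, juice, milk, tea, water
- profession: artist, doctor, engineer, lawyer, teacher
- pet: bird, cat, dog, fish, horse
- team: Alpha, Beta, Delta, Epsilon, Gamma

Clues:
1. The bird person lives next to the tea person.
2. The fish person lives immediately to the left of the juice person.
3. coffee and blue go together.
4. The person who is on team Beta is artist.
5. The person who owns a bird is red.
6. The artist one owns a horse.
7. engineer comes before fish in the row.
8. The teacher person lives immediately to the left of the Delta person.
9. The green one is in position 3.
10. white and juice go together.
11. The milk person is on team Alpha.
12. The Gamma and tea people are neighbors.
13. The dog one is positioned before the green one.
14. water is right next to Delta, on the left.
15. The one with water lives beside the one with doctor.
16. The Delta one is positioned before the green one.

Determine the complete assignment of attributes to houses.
Solution:

House | Color | Drink | Profession | Pet | Team
-----------------------------------------------
  1   | red | water | teacher | bird | Gamma
  2   | yellow | tea | doctor | dog | Delta
  3   | green | milk | engineer | cat | Alpha
  4   | blue | coffee | lawyer | fish | Epsilon
  5   | white | juice | artist | horse | Beta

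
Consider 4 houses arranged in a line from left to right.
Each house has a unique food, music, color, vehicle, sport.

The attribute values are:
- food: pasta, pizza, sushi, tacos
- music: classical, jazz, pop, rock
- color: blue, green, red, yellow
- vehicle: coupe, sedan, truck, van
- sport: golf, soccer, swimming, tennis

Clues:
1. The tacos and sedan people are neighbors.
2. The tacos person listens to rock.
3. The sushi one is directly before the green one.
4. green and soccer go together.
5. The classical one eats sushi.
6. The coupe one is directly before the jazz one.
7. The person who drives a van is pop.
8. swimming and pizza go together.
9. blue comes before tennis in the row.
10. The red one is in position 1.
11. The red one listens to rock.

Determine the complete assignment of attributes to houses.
Solution:

House | Food | Music | Color | Vehicle | Sport
----------------------------------------------
  1   | tacos | rock | red | coupe | golf
  2   | pizza | jazz | blue | sedan | swimming
  3   | sushi | classical | yellow | truck | tennis
  4   | pasta | pop | green | van | soccer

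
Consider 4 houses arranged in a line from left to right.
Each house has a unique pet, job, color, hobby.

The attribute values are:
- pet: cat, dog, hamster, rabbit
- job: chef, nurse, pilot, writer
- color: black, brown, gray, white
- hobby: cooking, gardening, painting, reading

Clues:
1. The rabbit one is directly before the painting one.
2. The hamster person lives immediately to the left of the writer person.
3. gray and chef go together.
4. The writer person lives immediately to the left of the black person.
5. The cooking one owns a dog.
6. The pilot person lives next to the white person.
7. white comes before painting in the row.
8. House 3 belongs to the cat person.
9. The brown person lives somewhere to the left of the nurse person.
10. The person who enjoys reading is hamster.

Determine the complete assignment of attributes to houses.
Solution:

House | Pet | Job | Color | Hobby
---------------------------------
  1   | hamster | pilot | brown | reading
  2   | rabbit | writer | white | gardening
  3   | cat | nurse | black | painting
  4   | dog | chef | gray | cooking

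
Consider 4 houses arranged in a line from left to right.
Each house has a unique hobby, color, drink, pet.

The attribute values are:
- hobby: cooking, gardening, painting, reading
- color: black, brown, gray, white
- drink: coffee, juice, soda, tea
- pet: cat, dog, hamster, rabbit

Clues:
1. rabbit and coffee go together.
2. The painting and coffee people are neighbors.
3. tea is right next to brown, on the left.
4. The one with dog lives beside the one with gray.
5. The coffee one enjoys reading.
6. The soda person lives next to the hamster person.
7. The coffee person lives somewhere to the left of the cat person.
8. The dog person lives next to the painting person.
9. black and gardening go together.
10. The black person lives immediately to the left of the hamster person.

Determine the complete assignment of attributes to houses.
Solution:

House | Hobby | Color | Drink | Pet
-----------------------------------
  1   | gardening | black | soda | dog
  2   | painting | gray | tea | hamster
  3   | reading | brown | coffee | rabbit
  4   | cooking | white | juice | cat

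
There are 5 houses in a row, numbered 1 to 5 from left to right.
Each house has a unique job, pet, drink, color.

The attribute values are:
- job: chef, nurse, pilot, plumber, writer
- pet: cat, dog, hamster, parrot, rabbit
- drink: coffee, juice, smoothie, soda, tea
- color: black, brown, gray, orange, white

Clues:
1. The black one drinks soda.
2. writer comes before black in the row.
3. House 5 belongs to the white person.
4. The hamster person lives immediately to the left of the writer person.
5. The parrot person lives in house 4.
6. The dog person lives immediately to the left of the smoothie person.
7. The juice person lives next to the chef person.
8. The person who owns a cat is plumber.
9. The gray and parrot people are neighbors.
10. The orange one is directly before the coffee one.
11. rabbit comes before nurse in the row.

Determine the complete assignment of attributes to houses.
Solution:

House | Job | Pet | Drink | Color
---------------------------------
  1   | pilot | dog | juice | brown
  2   | chef | hamster | smoothie | orange
  3   | writer | rabbit | coffee | gray
  4   | nurse | parrot | soda | black
  5   | plumber | cat | tea | white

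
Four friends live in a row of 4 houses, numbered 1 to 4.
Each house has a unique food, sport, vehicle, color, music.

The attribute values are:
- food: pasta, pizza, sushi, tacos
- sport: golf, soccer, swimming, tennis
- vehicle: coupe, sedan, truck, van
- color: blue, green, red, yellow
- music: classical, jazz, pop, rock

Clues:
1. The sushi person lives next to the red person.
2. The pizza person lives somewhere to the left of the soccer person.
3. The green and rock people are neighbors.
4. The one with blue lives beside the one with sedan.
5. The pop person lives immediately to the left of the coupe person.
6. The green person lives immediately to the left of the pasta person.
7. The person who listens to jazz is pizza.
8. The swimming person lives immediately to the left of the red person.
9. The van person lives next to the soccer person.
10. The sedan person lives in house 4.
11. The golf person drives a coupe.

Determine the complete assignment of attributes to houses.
Solution:

House | Food | Sport | Vehicle | Color | Music
----------------------------------------------
  1   | sushi | swimming | truck | green | pop
  2   | pasta | golf | coupe | red | rock
  3   | pizza | tennis | van | blue | jazz
  4   | tacos | soccer | sedan | yellow | classical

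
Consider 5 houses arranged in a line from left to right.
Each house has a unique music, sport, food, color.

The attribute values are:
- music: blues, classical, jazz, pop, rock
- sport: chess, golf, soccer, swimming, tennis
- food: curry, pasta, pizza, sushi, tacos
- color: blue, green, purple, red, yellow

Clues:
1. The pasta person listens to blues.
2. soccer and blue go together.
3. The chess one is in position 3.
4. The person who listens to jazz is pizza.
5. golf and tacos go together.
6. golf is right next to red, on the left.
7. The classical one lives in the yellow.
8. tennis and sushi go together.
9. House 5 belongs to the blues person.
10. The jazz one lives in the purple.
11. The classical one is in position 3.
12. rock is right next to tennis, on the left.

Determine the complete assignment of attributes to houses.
Solution:

House | Music | Sport | Food | Color
------------------------------------
  1   | rock | golf | tacos | green
  2   | pop | tennis | sushi | red
  3   | classical | chess | curry | yellow
  4   | jazz | swimming | pizza | purple
  5   | blues | soccer | pasta | blue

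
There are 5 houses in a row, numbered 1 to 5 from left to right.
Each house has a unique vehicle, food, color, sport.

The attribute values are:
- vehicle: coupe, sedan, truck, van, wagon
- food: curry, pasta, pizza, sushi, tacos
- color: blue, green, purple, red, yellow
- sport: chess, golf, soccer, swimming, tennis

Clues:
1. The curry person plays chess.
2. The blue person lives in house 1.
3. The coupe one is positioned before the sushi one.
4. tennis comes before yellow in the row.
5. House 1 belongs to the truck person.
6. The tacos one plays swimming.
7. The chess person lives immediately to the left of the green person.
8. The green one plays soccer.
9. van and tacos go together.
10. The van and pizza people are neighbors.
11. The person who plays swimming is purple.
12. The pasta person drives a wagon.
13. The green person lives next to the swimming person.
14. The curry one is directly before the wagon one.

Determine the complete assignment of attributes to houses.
Solution:

House | Vehicle | Food | Color | Sport
--------------------------------------
  1   | truck | curry | blue | chess
  2   | wagon | pasta | green | soccer
  3   | van | tacos | purple | swimming
  4   | coupe | pizza | red | tennis
  5   | sedan | sushi | yellow | golf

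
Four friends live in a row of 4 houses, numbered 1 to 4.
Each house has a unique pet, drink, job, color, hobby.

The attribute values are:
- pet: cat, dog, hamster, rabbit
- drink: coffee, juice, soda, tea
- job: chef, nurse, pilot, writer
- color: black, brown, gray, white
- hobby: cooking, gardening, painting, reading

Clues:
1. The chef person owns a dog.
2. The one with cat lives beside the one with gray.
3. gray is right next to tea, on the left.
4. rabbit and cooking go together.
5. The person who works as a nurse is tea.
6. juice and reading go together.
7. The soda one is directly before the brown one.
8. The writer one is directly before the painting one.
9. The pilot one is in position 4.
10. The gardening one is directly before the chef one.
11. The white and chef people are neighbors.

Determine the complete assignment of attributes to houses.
Solution:

House | Pet | Drink | Job | Color | Hobby
-----------------------------------------
  1   | cat | coffee | writer | white | gardening
  2   | dog | soda | chef | gray | painting
  3   | rabbit | tea | nurse | brown | cooking
  4   | hamster | juice | pilot | black | reading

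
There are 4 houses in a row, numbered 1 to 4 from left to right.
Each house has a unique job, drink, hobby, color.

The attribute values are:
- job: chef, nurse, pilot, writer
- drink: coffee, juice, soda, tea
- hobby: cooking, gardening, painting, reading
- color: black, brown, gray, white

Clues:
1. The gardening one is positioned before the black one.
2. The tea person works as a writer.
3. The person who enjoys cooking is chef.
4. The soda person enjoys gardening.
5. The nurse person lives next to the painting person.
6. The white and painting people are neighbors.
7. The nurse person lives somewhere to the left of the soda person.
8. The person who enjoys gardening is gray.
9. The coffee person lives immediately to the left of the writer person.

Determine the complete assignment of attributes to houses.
Solution:

House | Job | Drink | Hobby | Color
-----------------------------------
  1   | nurse | coffee | reading | white
  2   | writer | tea | painting | brown
  3   | pilot | soda | gardening | gray
  4   | chef | juice | cooking | black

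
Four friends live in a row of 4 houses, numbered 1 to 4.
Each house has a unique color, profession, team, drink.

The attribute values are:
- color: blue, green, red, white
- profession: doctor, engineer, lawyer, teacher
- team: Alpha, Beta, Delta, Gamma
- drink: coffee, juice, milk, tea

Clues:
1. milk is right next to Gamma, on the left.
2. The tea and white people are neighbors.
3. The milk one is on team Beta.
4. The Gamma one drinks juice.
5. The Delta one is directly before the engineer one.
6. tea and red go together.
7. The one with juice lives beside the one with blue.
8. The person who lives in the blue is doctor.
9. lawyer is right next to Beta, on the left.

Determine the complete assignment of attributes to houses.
Solution:

House | Color | Profession | Team | Drink
-----------------------------------------
  1   | red | lawyer | Delta | tea
  2   | white | engineer | Beta | milk
  3   | green | teacher | Gamma | juice
  4   | blue | doctor | Alpha | coffee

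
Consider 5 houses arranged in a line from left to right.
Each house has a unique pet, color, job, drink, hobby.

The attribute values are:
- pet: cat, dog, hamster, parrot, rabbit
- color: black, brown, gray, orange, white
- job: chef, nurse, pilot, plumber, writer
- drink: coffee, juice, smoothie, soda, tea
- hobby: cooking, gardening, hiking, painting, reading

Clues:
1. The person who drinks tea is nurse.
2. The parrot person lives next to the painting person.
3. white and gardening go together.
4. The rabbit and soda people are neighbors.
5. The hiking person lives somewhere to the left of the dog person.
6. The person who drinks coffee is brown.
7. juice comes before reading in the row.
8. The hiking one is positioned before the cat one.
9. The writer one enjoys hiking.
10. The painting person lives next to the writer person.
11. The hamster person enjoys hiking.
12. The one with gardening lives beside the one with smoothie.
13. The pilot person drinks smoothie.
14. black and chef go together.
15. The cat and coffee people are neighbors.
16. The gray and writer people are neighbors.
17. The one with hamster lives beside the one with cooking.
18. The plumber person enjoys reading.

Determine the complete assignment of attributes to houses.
Solution:

House | Pet | Color | Job | Drink | Hobby
-----------------------------------------
  1   | parrot | white | nurse | tea | gardening
  2   | rabbit | gray | pilot | smoothie | painting
  3   | hamster | orange | writer | soda | hiking
  4   | cat | black | chef | juice | cooking
  5   | dog | brown | plumber | coffee | reading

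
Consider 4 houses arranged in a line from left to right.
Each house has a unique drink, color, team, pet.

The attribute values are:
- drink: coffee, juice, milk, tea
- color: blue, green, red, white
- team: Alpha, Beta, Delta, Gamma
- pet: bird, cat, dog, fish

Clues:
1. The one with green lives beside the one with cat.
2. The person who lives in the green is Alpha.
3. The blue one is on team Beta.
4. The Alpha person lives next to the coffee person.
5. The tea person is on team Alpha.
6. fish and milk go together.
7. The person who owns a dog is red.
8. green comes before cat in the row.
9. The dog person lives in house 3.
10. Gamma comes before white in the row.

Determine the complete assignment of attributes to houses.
Solution:

House | Drink | Color | Team | Pet
----------------------------------
  1   | tea | green | Alpha | bird
  2   | coffee | blue | Beta | cat
  3   | juice | red | Gamma | dog
  4   | milk | white | Delta | fish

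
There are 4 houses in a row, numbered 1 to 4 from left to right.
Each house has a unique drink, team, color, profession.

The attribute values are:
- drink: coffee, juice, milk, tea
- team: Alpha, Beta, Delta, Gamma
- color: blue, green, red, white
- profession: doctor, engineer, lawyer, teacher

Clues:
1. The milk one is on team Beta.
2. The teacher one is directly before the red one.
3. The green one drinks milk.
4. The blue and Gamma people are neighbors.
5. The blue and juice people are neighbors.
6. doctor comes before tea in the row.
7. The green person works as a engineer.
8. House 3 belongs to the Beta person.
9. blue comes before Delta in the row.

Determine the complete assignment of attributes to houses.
Solution:

House | Drink | Team | Color | Profession
-----------------------------------------
  1   | coffee | Alpha | blue | teacher
  2   | juice | Gamma | red | doctor
  3   | milk | Beta | green | engineer
  4   | tea | Delta | white | lawyer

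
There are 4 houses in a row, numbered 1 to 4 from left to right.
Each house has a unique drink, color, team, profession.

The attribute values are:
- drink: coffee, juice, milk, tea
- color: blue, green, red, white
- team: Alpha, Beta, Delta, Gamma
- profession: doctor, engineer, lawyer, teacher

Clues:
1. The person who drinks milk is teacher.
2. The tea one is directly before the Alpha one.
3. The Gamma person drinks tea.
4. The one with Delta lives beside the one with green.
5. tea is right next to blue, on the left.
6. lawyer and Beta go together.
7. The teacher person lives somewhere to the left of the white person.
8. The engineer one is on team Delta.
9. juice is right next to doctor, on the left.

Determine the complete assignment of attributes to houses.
Solution:

House | Drink | Color | Team | Profession
-----------------------------------------
  1   | juice | red | Delta | engineer
  2   | tea | green | Gamma | doctor
  3   | milk | blue | Alpha | teacher
  4   | coffee | white | Beta | lawyer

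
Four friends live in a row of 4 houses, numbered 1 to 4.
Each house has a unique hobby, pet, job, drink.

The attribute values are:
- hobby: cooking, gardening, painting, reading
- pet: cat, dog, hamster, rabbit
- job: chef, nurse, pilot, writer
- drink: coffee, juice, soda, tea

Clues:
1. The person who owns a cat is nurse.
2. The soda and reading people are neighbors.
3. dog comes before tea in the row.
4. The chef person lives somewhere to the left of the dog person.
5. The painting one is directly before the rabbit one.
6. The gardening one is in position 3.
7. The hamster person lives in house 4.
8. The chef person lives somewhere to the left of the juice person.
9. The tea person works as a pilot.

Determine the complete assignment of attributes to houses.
Solution:

House | Hobby | Pet | Job | Drink
---------------------------------
  1   | painting | cat | nurse | soda
  2   | reading | rabbit | chef | coffee
  3   | gardening | dog | writer | juice
  4   | cooking | hamster | pilot | tea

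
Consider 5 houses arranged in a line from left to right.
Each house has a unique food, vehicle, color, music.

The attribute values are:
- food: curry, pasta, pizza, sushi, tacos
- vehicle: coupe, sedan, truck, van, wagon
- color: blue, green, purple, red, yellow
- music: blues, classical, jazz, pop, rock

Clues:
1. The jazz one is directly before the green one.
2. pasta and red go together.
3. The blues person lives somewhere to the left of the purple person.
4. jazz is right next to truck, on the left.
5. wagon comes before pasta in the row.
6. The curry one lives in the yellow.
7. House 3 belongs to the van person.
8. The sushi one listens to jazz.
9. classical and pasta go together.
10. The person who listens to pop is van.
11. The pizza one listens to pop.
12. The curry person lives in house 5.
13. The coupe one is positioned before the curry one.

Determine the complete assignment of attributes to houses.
Solution:

House | Food | Vehicle | Color | Music
--------------------------------------
  1   | sushi | wagon | blue | jazz
  2   | tacos | truck | green | blues
  3   | pizza | van | purple | pop
  4   | pasta | coupe | red | classical
  5   | curry | sedan | yellow | rock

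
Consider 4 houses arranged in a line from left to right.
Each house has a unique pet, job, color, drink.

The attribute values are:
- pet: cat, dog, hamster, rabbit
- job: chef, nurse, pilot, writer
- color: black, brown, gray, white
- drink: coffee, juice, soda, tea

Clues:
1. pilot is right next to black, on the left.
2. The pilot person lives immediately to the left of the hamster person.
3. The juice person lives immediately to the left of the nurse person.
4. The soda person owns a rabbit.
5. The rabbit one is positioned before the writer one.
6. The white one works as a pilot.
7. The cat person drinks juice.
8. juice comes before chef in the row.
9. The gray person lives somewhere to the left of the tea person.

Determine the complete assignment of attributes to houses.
Solution:

House | Pet | Job | Color | Drink
---------------------------------
  1   | cat | pilot | white | juice
  2   | hamster | nurse | black | coffee
  3   | rabbit | chef | gray | soda
  4   | dog | writer | brown | tea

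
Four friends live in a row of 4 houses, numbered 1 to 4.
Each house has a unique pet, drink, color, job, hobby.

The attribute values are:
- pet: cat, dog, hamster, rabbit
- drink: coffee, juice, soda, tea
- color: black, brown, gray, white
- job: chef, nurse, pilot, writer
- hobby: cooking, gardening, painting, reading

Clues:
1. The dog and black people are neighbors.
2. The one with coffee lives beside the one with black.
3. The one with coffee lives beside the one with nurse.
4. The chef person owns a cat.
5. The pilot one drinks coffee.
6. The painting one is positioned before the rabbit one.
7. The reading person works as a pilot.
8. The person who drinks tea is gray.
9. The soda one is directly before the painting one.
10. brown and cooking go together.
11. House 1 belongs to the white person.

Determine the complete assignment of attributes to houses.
Solution:

House | Pet | Drink | Color | Job | Hobby
-----------------------------------------
  1   | dog | coffee | white | pilot | reading
  2   | hamster | soda | black | nurse | gardening
  3   | cat | tea | gray | chef | painting
  4   | rabbit | juice | brown | writer | cooking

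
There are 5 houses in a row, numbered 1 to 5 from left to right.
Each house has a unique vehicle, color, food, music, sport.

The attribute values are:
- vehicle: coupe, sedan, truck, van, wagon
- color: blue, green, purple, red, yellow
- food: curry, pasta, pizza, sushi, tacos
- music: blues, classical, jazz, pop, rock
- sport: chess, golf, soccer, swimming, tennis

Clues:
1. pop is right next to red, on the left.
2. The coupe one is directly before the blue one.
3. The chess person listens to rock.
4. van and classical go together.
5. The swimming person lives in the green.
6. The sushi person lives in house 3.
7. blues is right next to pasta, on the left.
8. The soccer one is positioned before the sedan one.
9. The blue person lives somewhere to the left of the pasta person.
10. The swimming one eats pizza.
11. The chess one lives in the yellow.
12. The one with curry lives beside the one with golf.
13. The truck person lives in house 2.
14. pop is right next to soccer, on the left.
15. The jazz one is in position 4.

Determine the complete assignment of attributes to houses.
Solution:

House | Vehicle | Color | Food | Music | Sport
----------------------------------------------
  1   | coupe | yellow | curry | rock | chess
  2   | truck | blue | tacos | pop | golf
  3   | wagon | red | sushi | blues | soccer
  4   | sedan | purple | pasta | jazz | tennis
  5   | van | green | pizza | classical | swimming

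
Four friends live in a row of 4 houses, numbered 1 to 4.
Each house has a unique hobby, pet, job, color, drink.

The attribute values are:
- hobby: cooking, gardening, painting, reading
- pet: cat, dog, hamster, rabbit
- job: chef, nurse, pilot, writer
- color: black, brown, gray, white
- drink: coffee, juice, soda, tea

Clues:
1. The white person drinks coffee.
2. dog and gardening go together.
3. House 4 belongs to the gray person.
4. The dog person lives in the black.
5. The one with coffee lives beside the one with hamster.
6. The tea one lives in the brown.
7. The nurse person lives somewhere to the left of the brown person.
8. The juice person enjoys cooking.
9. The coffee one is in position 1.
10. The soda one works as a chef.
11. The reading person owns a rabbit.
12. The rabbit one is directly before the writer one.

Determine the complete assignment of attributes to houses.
Solution:

House | Hobby | Pet | Job | Color | Drink
-----------------------------------------
  1   | reading | rabbit | nurse | white | coffee
  2   | painting | hamster | writer | brown | tea
  3   | gardening | dog | chef | black | soda
  4   | cooking | cat | pilot | gray | juice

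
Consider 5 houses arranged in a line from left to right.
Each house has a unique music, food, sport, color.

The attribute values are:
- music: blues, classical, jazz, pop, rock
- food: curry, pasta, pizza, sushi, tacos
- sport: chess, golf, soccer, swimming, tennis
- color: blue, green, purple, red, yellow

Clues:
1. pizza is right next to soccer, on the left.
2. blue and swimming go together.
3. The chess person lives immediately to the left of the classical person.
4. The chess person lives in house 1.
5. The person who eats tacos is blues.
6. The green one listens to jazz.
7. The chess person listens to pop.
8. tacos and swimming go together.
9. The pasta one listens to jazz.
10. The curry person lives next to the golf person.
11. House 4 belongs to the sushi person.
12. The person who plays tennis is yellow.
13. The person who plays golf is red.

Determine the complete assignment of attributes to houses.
Solution:

House | Music | Food | Sport | Color
------------------------------------
  1   | pop | curry | chess | purple
  2   | classical | pizza | golf | red
  3   | jazz | pasta | soccer | green
  4   | rock | sushi | tennis | yellow
  5   | blues | tacos | swimming | blue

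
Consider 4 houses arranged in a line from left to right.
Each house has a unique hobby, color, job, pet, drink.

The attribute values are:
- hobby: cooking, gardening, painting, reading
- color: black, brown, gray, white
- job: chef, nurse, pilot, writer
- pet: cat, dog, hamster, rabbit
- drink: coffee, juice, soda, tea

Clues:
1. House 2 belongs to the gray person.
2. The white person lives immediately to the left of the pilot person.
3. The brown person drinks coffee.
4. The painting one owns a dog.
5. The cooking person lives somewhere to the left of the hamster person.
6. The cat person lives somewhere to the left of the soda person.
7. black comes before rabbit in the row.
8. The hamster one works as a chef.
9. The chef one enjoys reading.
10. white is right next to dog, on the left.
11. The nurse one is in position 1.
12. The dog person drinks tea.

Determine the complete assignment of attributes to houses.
Solution:

House | Hobby | Color | Job | Pet | Drink
-----------------------------------------
  1   | cooking | white | nurse | cat | juice
  2   | painting | gray | pilot | dog | tea
  3   | reading | black | chef | hamster | soda
  4   | gardening | brown | writer | rabbit | coffee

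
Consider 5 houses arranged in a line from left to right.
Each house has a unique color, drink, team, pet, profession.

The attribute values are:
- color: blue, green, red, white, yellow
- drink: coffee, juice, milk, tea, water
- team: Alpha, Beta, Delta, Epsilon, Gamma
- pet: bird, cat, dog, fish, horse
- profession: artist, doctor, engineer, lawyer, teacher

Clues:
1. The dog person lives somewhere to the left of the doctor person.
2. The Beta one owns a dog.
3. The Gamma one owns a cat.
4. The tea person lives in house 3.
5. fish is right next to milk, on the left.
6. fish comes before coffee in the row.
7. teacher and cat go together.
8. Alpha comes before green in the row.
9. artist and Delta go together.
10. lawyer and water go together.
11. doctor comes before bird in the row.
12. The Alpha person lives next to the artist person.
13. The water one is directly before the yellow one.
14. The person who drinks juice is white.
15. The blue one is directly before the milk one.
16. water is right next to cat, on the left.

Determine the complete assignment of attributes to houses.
Solution:

House | Color | Drink | Team | Pet | Profession
-----------------------------------------------
  1   | blue | water | Epsilon | fish | lawyer
  2   | yellow | milk | Gamma | cat | teacher
  3   | red | tea | Beta | dog | engineer
  4   | white | juice | Alpha | horse | doctor
  5   | green | coffee | Delta | bird | artist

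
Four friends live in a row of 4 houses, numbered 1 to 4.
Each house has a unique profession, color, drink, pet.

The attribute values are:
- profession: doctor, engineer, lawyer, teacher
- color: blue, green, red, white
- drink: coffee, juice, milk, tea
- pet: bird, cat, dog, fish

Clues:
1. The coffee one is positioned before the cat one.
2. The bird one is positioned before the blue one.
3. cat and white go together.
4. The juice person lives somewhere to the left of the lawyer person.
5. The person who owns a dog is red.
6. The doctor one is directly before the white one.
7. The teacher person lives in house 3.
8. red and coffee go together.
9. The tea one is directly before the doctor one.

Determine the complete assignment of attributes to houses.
Solution:

House | Profession | Color | Drink | Pet
----------------------------------------
  1   | engineer | green | tea | bird
  2   | doctor | red | coffee | dog
  3   | teacher | white | juice | cat
  4   | lawyer | blue | milk | fish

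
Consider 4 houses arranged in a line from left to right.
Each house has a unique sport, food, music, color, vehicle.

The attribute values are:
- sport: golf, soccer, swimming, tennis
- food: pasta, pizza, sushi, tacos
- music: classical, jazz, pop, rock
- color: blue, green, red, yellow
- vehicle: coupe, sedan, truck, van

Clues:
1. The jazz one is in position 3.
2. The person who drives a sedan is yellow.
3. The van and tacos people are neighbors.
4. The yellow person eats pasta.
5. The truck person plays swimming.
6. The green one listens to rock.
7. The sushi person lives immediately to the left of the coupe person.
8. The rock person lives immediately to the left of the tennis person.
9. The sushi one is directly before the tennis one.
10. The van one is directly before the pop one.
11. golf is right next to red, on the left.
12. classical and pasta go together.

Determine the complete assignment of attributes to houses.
Solution:

House | Sport | Food | Music | Color | Vehicle
----------------------------------------------
  1   | golf | sushi | rock | green | van
  2   | tennis | tacos | pop | red | coupe
  3   | swimming | pizza | jazz | blue | truck
  4   | soccer | pasta | classical | yellow | sedan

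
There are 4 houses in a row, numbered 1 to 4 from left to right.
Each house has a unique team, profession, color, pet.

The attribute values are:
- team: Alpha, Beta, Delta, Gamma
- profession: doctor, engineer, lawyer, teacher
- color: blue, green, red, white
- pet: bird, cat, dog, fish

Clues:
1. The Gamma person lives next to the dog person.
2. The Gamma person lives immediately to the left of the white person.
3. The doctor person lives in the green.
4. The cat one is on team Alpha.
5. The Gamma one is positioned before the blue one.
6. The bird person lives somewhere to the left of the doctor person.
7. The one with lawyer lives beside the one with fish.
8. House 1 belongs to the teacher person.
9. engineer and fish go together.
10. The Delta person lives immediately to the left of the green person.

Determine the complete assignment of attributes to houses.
Solution:

House | Team | Profession | Color | Pet
---------------------------------------
  1   | Gamma | teacher | red | bird
  2   | Beta | lawyer | white | dog
  3   | Delta | engineer | blue | fish
  4   | Alpha | doctor | green | cat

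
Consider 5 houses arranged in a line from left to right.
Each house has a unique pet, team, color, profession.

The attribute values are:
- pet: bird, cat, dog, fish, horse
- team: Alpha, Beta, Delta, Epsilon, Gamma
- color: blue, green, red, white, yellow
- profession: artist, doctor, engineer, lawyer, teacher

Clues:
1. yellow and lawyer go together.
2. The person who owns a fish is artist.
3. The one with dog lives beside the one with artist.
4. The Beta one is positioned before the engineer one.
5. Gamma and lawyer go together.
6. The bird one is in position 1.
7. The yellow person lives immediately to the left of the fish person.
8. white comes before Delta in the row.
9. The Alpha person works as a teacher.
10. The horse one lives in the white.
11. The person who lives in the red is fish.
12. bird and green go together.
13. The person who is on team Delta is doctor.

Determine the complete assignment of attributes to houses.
Solution:

House | Pet | Team | Color | Profession
---------------------------------------
  1   | bird | Alpha | green | teacher
  2   | dog | Gamma | yellow | lawyer
  3   | fish | Beta | red | artist
  4   | horse | Epsilon | white | engineer
  5   | cat | Delta | blue | doctor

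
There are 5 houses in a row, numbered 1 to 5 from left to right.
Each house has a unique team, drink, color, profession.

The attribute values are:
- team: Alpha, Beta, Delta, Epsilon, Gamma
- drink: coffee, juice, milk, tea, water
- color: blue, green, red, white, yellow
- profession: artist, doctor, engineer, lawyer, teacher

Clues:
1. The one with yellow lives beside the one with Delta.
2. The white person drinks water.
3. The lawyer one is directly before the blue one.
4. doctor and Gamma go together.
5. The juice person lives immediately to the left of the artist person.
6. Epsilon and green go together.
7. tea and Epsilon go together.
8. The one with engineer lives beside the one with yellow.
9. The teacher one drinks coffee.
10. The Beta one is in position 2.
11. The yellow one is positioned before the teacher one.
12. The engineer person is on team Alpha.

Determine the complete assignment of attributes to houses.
Solution:

House | Team | Drink | Color | Profession
-----------------------------------------
  1   | Alpha | water | white | engineer
  2   | Beta | milk | yellow | lawyer
  3   | Delta | coffee | blue | teacher
  4   | Gamma | juice | red | doctor
  5   | Epsilon | tea | green | artist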